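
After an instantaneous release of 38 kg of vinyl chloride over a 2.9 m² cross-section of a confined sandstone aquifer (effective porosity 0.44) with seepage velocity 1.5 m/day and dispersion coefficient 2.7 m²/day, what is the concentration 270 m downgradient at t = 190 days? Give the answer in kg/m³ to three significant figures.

0.332 kg/m³

For an instantaneous plane source, C(x,t) = M/(n_e·A·√(4πDt)) · exp(−(x−vt)²/(4Dt)), with n_e·A the pore (flow) area.
Plume center vt = 1.5 × 190 = 285 m, so the well at 270 m is 15 m upgradient of the peak.
√(4πDt) = 80.29 m, giving peak height M/(n_e·A·√(4πDt)) = 38/(0.44 × 2.9 × 80.29) = 0.3709 kg/m³.
(x−vt)²/(4Dt) = (-15)²/(4 × 2.7 × 190) = 0.1096; exp(−0.1096) = 0.8962.
C = 0.3709 × 0.8962 = 0.332 kg/m³.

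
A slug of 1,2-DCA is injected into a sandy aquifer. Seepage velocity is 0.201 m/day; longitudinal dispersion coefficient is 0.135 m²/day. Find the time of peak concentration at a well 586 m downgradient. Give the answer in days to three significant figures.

2910 days

For the 1D instantaneous-source solution, setting ∂C/∂t = 0 at fixed x gives v²t² + 2Dt − x² = 0, so t = (√(D² + v²x²) − D)/v².
√(D² + v²x²) = √(0.135² + 0.201² × 586²) = 117.8; v² = 0.040401.
t = (117.8 − 0.135)/0.040401 = 2910 days (vs. the pure-advection estimate x/v = 2920 d).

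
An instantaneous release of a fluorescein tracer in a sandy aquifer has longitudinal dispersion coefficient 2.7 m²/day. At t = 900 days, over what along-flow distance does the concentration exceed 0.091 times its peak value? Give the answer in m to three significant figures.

The plume is Gaussian with σ = √(2Dt) = √(2 × 2.7 × 900) = 69.71 m.
C/C_peak = exp(−Δx²/(2σ²)) = 0.091 ⇒ Δx = σ·√(−2 ln 0.091) = 69.71 × 2.189 = 152.6 m.
Width = 2Δx = 305 m.

305 m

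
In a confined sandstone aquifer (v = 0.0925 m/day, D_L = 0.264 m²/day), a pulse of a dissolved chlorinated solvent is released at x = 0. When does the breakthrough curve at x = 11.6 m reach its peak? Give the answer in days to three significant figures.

98.3 days

For the 1D instantaneous-source solution, setting ∂C/∂t = 0 at fixed x gives v²t² + 2Dt − x² = 0, so t = (√(D² + v²x²) − D)/v².
√(D² + v²x²) = √(0.264² + 0.0925² × 11.6²) = 1.105; v² = 0.00855625.
t = (1.105 − 0.264)/0.00855625 = 98.3 days (vs. the pure-advection estimate x/v = 125 d).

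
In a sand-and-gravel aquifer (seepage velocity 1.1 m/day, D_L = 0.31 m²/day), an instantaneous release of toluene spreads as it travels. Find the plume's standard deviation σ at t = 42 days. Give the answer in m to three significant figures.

Dispersive spreading gives a Gaussian with σ² = 2Dt; advection only shifts the center.
σ = √(2 × 0.31 × 42) = 5.10 m.

5.10 m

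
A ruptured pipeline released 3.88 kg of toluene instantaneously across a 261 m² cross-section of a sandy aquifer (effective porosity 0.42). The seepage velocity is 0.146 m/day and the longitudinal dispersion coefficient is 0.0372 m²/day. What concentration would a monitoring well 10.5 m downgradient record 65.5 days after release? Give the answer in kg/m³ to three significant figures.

For an instantaneous plane source, C(x,t) = M/(n_e·A·√(4πDt)) · exp(−(x−vt)²/(4Dt)), with n_e·A the pore (flow) area.
Plume center vt = 0.146 × 65.5 = 9.563 m, so the well at 10.5 m is 0.937 m downgradient of the peak.
√(4πDt) = 5.533 m, giving peak height M/(n_e·A·√(4πDt)) = 3.88/(0.42 × 261 × 5.533) = 0.006397 kg/m³.
(x−vt)²/(4Dt) = (0.937)²/(4 × 0.0372 × 65.5) = 0.09008; exp(−0.09008) = 0.9139.
C = 0.006397 × 0.9139 = 0.00585 kg/m³.

0.00585 kg/m³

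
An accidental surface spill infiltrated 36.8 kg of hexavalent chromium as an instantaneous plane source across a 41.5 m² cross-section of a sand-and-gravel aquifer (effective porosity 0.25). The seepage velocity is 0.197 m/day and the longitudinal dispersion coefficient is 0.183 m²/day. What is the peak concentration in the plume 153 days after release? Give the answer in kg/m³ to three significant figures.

The peak of an instantaneous 1D plume sits at x = vt; there the Gaussian factor is 1 and C_max = M/(n_e·A·√(4πDt)), where n_e·A is the pore area the mass is dissolved in.
√(4πDt) = √(4π × 0.183 × 153) = 18.76 m, so C_max = 36.8/(0.25 × 41.5 × 18.76) = 0.189 kg/m³.

0.189 kg/m³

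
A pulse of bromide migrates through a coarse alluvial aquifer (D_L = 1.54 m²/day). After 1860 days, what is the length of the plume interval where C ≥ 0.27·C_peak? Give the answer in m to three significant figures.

The plume is Gaussian with σ = √(2Dt) = √(2 × 1.54 × 1860) = 75.69 m.
C/C_peak = exp(−Δx²/(2σ²)) = 0.27 ⇒ Δx = σ·√(−2 ln 0.27) = 75.69 × 1.618 = 122.5 m.
Width = 2Δx = 245 m.

245 m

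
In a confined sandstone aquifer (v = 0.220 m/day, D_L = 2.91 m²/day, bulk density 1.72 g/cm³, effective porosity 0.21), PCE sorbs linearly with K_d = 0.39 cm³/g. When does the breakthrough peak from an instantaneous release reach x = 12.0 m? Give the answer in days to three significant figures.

88.3 days

Retardation factor R = 1 + ρ_b·K_d/n = 1 + 1.72 × 0.39/0.21 = 4.194.
Sorption retards both mechanisms: v_R = v/R = 0.05246 m/day, D_R = D/R = 0.6938 m²/day.
Peak time from v_R²t² + 2D_R t − x² = 0: t = (√(D_R² + v_R²x²) − D_R)/v_R².
√(D_R² + v_R²x²) = √(0.6938² + 0.05246² × 12.0²) = 0.9368; v_R² = 0.002752.
t = (0.9368 − 0.6938)/0.002752 = 88.3 days.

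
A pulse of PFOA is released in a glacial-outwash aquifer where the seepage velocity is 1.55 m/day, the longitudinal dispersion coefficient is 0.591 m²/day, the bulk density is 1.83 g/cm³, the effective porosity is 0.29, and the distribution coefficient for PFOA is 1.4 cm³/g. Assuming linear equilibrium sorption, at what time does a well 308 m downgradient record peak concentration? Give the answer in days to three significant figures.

Retardation factor R = 1 + ρ_b·K_d/n = 1 + 1.83 × 1.4/0.29 = 9.834.
Sorption retards both mechanisms: v_R = v/R = 0.1576 m/day, D_R = D/R = 0.06010 m²/day.
Peak time from v_R²t² + 2D_R t − x² = 0: t = (√(D_R² + v_R²x²) − D_R)/v_R².
√(D_R² + v_R²x²) = √(0.06010² + 0.1576² × 308²) = 48.54; v_R² = 0.02484.
t = (48.54 − 0.06010)/0.02484 = 1950 days.

1950 days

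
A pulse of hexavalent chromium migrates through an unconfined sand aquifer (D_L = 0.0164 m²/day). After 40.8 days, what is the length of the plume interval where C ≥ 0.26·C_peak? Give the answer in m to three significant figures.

The plume is Gaussian with σ = √(2Dt) = √(2 × 0.0164 × 40.8) = 1.157 m.
C/C_peak = exp(−Δx²/(2σ²)) = 0.26 ⇒ Δx = σ·√(−2 ln 0.26) = 1.157 × 1.641 = 1.899 m.
Width = 2Δx = 3.80 m.

3.80 m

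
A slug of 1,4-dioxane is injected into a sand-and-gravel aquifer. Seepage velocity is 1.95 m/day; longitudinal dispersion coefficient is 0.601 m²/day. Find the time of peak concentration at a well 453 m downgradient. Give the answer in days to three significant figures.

232 days

For the 1D instantaneous-source solution, setting ∂C/∂t = 0 at fixed x gives v²t² + 2Dt − x² = 0, so t = (√(D² + v²x²) − D)/v².
√(D² + v²x²) = √(0.601² + 1.95² × 453²) = 883.4; v² = 3.8025.
t = (883.4 − 0.601)/3.8025 = 232 days (vs. the pure-advection estimate x/v = 232 d).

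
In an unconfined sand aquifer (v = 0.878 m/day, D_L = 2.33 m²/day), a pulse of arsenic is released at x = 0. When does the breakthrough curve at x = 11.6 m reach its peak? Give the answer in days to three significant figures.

10.5 days

For the 1D instantaneous-source solution, setting ∂C/∂t = 0 at fixed x gives v²t² + 2Dt − x² = 0, so t = (√(D² + v²x²) − D)/v².
√(D² + v²x²) = √(2.33² + 0.878² × 11.6²) = 10.45; v² = 0.770884.
t = (10.45 − 2.33)/0.770884 = 10.5 days (vs. the pure-advection estimate x/v = 13.2 d).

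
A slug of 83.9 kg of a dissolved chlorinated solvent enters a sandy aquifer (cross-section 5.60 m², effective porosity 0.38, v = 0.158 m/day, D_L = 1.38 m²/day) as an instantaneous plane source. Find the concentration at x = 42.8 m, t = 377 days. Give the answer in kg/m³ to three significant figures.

0.426 kg/m³

For an instantaneous plane source, C(x,t) = M/(n_e·A·√(4πDt)) · exp(−(x−vt)²/(4Dt)), with n_e·A the pore (flow) area.
Plume center vt = 0.158 × 377 = 59.566 m, so the well at 42.8 m is 16.766 m upgradient of the peak.
√(4πDt) = 80.86 m, giving peak height M/(n_e·A·√(4πDt)) = 83.9/(0.38 × 5.60 × 80.86) = 0.4876 kg/m³.
(x−vt)²/(4Dt) = (-16.766)²/(4 × 1.38 × 377) = 0.1351; exp(−0.1351) = 0.8736.
C = 0.4876 × 0.8736 = 0.426 kg/m³.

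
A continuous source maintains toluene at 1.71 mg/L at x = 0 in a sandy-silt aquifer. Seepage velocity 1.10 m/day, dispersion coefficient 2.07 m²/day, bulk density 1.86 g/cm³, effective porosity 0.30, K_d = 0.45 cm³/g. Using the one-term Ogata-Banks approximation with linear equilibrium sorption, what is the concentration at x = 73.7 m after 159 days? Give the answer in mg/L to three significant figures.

Retardation factor R = 1 + ρ_b·K_d/n = 1 + 1.86 × 0.45/0.30 = 3.790.
Sorption retards both mechanisms: v_R = v/R = 0.2902 m/day, D_R = D/R = 0.5462 m²/day.
v_R·t = 0.2902 × 159 = 46.1418 m; 2√(D_R t) = 18.64 m; argument = (73.7 − 46.1418)/18.64 = 1.478.
C = C₀ × ½·erfc(1.478) = 1.71 × 0.01830 = 0.0313 mg/L.

0.0313 mg/L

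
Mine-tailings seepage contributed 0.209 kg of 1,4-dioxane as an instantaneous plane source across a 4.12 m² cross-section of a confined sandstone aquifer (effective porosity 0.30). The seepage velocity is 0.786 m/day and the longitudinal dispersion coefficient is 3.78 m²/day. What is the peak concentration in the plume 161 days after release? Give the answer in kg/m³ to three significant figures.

0.00193 kg/m³

The peak of an instantaneous 1D plume sits at x = vt; there the Gaussian factor is 1 and C_max = M/(n_e·A·√(4πDt)), where n_e·A is the pore area the mass is dissolved in.
√(4πDt) = √(4π × 3.78 × 161) = 87.45 m, so C_max = 0.209/(0.30 × 4.12 × 87.45) = 0.00193 kg/m³.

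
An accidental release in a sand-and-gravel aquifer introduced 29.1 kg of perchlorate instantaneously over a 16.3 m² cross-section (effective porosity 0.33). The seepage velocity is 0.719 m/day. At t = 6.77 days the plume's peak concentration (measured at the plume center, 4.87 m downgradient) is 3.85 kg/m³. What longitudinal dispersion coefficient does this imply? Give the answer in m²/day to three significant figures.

0.0232 m²/day

At the plume center C_max = M/(n_e·A·√(4πDt)), so D = M²/(4πt·(n_e·A·C_max)²).
n_e·A·C_max = 0.33 × 16.3 × 3.85 = 20.71 kg/m.
D = 29.1²/(4π × 6.77 × 20.71²) = 0.0232 m²/day.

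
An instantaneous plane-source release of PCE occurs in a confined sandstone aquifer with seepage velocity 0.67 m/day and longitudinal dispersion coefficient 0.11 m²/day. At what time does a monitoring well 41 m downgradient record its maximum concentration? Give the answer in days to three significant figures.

For the 1D instantaneous-source solution, setting ∂C/∂t = 0 at fixed x gives v²t² + 2Dt − x² = 0, so t = (√(D² + v²x²) − D)/v².
√(D² + v²x²) = √(0.11² + 0.67² × 41²) = 27.47; v² = 0.4489.
t = (27.47 − 0.11)/0.4489 = 60.9 days (vs. the pure-advection estimate x/v = 61.2 d).

60.9 days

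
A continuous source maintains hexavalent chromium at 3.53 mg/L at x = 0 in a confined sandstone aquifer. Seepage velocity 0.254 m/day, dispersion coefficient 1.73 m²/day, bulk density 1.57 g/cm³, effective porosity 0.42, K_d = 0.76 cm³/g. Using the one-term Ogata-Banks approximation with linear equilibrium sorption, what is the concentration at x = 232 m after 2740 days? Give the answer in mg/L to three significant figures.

Retardation factor R = 1 + ρ_b·K_d/n = 1 + 1.57 × 0.76/0.42 = 3.841.
Sorption retards both mechanisms: v_R = v/R = 0.06613 m/day, D_R = D/R = 0.4504 m²/day.
v_R·t = 0.06613 × 2740 = 181.1962 m; 2√(D_R t) = 70.26 m; argument = (232 − 181.1962)/70.26 = 0.7231.
C = C₀ × ½·erfc(0.7231) = 3.53 × 0.1532 = 0.541 mg/L.

0.541 mg/L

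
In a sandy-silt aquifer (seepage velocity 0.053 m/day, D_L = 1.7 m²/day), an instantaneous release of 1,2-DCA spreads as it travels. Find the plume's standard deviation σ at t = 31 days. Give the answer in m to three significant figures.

Dispersive spreading gives a Gaussian with σ² = 2Dt; advection only shifts the center.
σ = √(2 × 1.7 × 31) = 10.3 m.

10.3 m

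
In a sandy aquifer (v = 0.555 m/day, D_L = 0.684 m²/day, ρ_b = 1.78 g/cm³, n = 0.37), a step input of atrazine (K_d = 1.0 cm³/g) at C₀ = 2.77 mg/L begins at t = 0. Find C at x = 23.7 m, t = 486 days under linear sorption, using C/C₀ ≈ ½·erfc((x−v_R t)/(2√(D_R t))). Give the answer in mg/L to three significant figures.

2.72 mg/L

Retardation factor R = 1 + ρ_b·K_d/n = 1 + 1.78 × 1.0/0.37 = 5.811.
Sorption retards both mechanisms: v_R = v/R = 0.09551 m/day, D_R = D/R = 0.1177 m²/day.
v_R·t = 0.09551 × 486 = 46.41786 m; 2√(D_R t) = 15.13 m; argument = (23.7 − 46.41786)/15.13 = -1.502.
C = C₀ × ½·erfc(-1.502) = 2.77 × 0.9832 = 2.72 mg/L.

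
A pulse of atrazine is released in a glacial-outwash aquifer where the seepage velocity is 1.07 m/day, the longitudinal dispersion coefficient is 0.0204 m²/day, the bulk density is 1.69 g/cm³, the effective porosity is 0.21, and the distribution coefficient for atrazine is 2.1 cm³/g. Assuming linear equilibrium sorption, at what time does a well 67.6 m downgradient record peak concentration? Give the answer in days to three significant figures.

1130 days

Retardation factor R = 1 + ρ_b·K_d/n = 1 + 1.69 × 2.1/0.21 = 17.90.
Sorption retards both mechanisms: v_R = v/R = 0.05978 m/day, D_R = D/R = 0.001140 m²/day.
Peak time from v_R²t² + 2D_R t − x² = 0: t = (√(D_R² + v_R²x²) − D_R)/v_R².
√(D_R² + v_R²x²) = √(0.001140² + 0.05978² × 67.6²) = 4.041; v_R² = 0.003574.
t = (4.041 − 0.001140)/0.003574 = 1130 days.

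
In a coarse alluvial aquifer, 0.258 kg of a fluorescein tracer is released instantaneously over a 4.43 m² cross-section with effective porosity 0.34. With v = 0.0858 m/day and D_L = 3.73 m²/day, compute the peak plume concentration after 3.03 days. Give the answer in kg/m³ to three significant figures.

0.0144 kg/m³

The peak of an instantaneous 1D plume sits at x = vt; there the Gaussian factor is 1 and C_max = M/(n_e·A·√(4πDt)), where n_e·A is the pore area the mass is dissolved in.
√(4πDt) = √(4π × 3.73 × 3.03) = 11.92 m, so C_max = 0.258/(0.34 × 4.43 × 11.92) = 0.0144 kg/m³.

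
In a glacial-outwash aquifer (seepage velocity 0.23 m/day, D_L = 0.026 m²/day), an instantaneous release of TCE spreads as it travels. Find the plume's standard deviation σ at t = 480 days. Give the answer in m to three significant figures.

5.00 m

Dispersive spreading gives a Gaussian with σ² = 2Dt; advection only shifts the center.
σ = √(2 × 0.026 × 480) = 5.00 m.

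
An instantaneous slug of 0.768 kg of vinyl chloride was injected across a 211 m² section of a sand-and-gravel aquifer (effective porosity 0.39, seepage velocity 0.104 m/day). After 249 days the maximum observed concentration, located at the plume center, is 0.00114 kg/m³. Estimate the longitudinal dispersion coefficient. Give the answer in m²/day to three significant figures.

0.0214 m²/day

At the plume center C_max = M/(n_e·A·√(4πDt)), so D = M²/(4πt·(n_e·A·C_max)²).
n_e·A·C_max = 0.39 × 211 × 0.00114 = 0.09381 kg/m.
D = 0.768²/(4π × 249 × 0.09381²) = 0.0214 m²/day.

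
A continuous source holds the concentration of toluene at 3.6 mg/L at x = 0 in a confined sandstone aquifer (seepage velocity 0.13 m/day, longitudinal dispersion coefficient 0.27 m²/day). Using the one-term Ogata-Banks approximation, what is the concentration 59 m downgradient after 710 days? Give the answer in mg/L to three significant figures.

3.44 mg/L

For a continuous step input, C/C₀ ≈ ½·erfc((x−vt)/(2√(Dt))).
vt = 0.13 × 710 = 92.3 m and 2√(Dt) = 2√(0.27 × 710) = 27.69 m.
Argument (x−vt)/(2√(Dt)) = (59 − 92.3)/27.69 = -1.203; ½·erfc(-1.203) = 0.9556.
C = 3.6 × 0.9556 = 3.44 mg/L.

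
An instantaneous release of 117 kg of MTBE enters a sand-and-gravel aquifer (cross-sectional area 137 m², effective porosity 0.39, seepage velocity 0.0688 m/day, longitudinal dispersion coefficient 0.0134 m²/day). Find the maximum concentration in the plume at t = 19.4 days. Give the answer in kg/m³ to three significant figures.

1.21 kg/m³

The peak of an instantaneous 1D plume sits at x = vt; there the Gaussian factor is 1 and C_max = M/(n_e·A·√(4πDt)), where n_e·A is the pore area the mass is dissolved in.
√(4πDt) = √(4π × 0.0134 × 19.4) = 1.807 m, so C_max = 117/(0.39 × 137 × 1.807) = 1.21 kg/m³.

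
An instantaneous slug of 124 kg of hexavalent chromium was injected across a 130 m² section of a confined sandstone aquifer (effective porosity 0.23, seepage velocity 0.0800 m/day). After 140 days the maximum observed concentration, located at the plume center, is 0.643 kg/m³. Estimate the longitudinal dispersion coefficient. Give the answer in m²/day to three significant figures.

At the plume center C_max = M/(n_e·A·√(4πDt)), so D = M²/(4πt·(n_e·A·C_max)²).
n_e·A·C_max = 0.23 × 130 × 0.643 = 19.23 kg/m.
D = 124²/(4π × 140 × 19.23²) = 0.0236 m²/day.

0.0236 m²/day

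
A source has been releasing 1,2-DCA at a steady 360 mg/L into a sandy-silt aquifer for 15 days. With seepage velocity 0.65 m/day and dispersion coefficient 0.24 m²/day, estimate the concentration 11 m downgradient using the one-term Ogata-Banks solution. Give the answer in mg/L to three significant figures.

115 mg/L

For a continuous step input, C/C₀ ≈ ½·erfc((x−vt)/(2√(Dt))).
vt = 0.65 × 15 = 9.75 m and 2√(Dt) = 2√(0.24 × 15) = 3.795 m.
Argument (x−vt)/(2√(Dt)) = (11 − 9.75)/3.795 = 0.3294; ½·erfc(0.3294) = 0.3207.
C = 360 × 0.3207 = 115 mg/L.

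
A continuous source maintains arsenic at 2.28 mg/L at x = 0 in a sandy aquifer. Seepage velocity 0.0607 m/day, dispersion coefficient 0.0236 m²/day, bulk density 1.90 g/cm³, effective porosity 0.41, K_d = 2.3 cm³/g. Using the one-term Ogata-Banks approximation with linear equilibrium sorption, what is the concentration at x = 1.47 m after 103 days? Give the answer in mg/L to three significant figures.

Retardation factor R = 1 + ρ_b·K_d/n = 1 + 1.90 × 2.3/0.41 = 11.66.
Sorption retards both mechanisms: v_R = v/R = 0.005206 m/day, D_R = D/R = 0.002024 m²/day.
v_R·t = 0.005206 × 103 = 0.536218 m; 2√(D_R t) = 0.9132 m; argument = (1.47 − 0.536218)/0.9132 = 1.023.
C = C₀ × ½·erfc(1.023) = 2.28 × 0.07398 = 0.169 mg/L.

0.169 mg/L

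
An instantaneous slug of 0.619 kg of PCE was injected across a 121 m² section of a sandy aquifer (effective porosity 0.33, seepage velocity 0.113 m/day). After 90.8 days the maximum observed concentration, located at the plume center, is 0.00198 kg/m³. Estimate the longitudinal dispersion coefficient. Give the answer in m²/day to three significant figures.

At the plume center C_max = M/(n_e·A·√(4πDt)), so D = M²/(4πt·(n_e·A·C_max)²).
n_e·A·C_max = 0.33 × 121 × 0.00198 = 0.07906 kg/m.
D = 0.619²/(4π × 90.8 × 0.07906²) = 0.0537 m²/day.

0.0537 m²/day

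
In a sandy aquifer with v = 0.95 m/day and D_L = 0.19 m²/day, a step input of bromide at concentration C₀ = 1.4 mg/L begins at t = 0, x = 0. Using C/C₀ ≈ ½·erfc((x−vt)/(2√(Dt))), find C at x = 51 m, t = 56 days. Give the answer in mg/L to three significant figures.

0.957 mg/L

For a continuous step input, C/C₀ ≈ ½·erfc((x−vt)/(2√(Dt))).
vt = 0.95 × 56 = 53.2 m and 2√(Dt) = 2√(0.19 × 56) = 6.524 m.
Argument (x−vt)/(2√(Dt)) = (51 − 53.2)/6.524 = -0.3372; ½·erfc(-0.3372) = 0.6833.
C = 1.4 × 0.6833 = 0.957 mg/L.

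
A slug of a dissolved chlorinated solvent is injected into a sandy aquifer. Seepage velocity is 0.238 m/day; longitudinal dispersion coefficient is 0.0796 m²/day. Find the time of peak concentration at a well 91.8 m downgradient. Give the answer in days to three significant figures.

For the 1D instantaneous-source solution, setting ∂C/∂t = 0 at fixed x gives v²t² + 2Dt − x² = 0, so t = (√(D² + v²x²) − D)/v².
√(D² + v²x²) = √(0.0796² + 0.238² × 91.8²) = 21.85; v² = 0.056644.
t = (21.85 − 0.0796)/0.056644 = 384 days (vs. the pure-advection estimate x/v = 386 d).

384 days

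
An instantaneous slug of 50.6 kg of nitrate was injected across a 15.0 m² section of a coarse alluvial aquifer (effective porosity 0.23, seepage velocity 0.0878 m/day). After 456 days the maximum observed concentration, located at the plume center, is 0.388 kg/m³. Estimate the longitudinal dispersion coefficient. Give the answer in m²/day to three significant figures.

0.249 m²/day

At the plume center C_max = M/(n_e·A·√(4πDt)), so D = M²/(4πt·(n_e·A·C_max)²).
n_e·A·C_max = 0.23 × 15.0 × 0.388 = 1.339 kg/m.
D = 50.6²/(4π × 456 × 1.339²) = 0.249 m²/day.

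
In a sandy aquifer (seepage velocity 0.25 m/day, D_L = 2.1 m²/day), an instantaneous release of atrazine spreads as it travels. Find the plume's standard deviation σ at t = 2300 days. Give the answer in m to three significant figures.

Dispersive spreading gives a Gaussian with σ² = 2Dt; advection only shifts the center.
σ = √(2 × 2.1 × 2300) = 98.3 m.

98.3 m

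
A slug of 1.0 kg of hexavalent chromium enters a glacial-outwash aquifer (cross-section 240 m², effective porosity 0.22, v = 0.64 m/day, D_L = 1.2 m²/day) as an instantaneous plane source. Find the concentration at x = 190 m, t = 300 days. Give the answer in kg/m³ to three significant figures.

For an instantaneous plane source, C(x,t) = M/(n_e·A·√(4πDt)) · exp(−(x−vt)²/(4Dt)), with n_e·A the pore (flow) area.
Plume center vt = 0.64 × 300 = 192 m, so the well at 190 m is 2 m upgradient of the peak.
√(4πDt) = 67.26 m, giving peak height M/(n_e·A·√(4πDt)) = 1.0/(0.22 × 240 × 67.26) = 0.0002816 kg/m³.
(x−vt)²/(4Dt) = (-2)²/(4 × 1.2 × 300) = 0.002778; exp(−0.002778) = 0.9972.
C = 0.0002816 × 0.9972 = 0.000281 kg/m³.

0.000281 kg/m³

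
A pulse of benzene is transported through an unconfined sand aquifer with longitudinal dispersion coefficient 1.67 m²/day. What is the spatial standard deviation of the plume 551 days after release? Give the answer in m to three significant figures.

Dispersive spreading gives a Gaussian with σ² = 2Dt; advection only shifts the center.
σ = √(2 × 1.67 × 551) = 42.9 m.

42.9 m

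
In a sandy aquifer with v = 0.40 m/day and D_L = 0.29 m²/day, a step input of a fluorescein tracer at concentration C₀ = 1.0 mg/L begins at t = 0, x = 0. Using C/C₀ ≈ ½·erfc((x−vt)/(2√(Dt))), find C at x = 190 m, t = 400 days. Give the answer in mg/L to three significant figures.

0.0244 mg/L

For a continuous step input, C/C₀ ≈ ½·erfc((x−vt)/(2√(Dt))).
vt = 0.40 × 400 = 160 m and 2√(Dt) = 2√(0.29 × 400) = 21.54 m.
Argument (x−vt)/(2√(Dt)) = (190 − 160)/21.54 = 1.393; ½·erfc(1.393) = 0.02442.
C = 1.0 × 0.02442 = 0.0244 mg/L.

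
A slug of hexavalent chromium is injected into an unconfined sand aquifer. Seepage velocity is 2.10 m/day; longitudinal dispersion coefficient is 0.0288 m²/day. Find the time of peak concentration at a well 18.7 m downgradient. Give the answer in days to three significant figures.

8.90 days

For the 1D instantaneous-source solution, setting ∂C/∂t = 0 at fixed x gives v²t² + 2Dt − x² = 0, so t = (√(D² + v²x²) − D)/v².
√(D² + v²x²) = √(0.0288² + 2.10² × 18.7²) = 39.27; v² = 4.41.
t = (39.27 − 0.0288)/4.41 = 8.90 days (vs. the pure-advection estimate x/v = 8.90 d).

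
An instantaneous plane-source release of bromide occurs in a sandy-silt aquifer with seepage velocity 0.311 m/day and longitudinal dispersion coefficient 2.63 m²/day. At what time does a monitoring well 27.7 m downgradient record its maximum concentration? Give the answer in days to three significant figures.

For the 1D instantaneous-source solution, setting ∂C/∂t = 0 at fixed x gives v²t² + 2Dt − x² = 0, so t = (√(D² + v²x²) − D)/v².
√(D² + v²x²) = √(2.63² + 0.311² × 27.7²) = 9.007; v² = 0.096721.
t = (9.007 − 2.63)/0.096721 = 65.9 days (vs. the pure-advection estimate x/v = 89.1 d).

65.9 days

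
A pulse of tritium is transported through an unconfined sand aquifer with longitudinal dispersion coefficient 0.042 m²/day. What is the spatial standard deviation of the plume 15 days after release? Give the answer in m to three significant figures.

1.12 m

Dispersive spreading gives a Gaussian with σ² = 2Dt; advection only shifts the center.
σ = √(2 × 0.042 × 15) = 1.12 m.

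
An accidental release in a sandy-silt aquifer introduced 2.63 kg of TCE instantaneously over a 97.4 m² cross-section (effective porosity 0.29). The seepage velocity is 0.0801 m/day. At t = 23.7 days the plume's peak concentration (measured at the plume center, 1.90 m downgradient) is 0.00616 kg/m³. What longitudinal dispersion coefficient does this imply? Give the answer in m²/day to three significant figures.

0.767 m²/day

At the plume center C_max = M/(n_e·A·√(4πDt)), so D = M²/(4πt·(n_e·A·C_max)²).
n_e·A·C_max = 0.29 × 97.4 × 0.00616 = 0.1740 kg/m.
D = 2.63²/(4π × 23.7 × 0.1740²) = 0.767 m²/day.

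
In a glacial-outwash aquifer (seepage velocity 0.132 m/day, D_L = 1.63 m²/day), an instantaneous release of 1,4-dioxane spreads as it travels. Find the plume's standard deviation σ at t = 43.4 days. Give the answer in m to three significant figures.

11.9 m

Dispersive spreading gives a Gaussian with σ² = 2Dt; advection only shifts the center.
σ = √(2 × 1.63 × 43.4) = 11.9 m.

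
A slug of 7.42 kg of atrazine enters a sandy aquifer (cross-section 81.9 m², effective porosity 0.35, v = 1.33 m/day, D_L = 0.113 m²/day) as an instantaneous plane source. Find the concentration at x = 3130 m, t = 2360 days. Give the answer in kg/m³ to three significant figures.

For an instantaneous plane source, C(x,t) = M/(n_e·A·√(4πDt)) · exp(−(x−vt)²/(4Dt)), with n_e·A the pore (flow) area.
Plume center vt = 1.33 × 2360 = 3138.8 m, so the well at 3130 m is 8.8 m upgradient of the peak.
√(4πDt) = 57.89 m, giving peak height M/(n_e·A·√(4πDt)) = 7.42/(0.35 × 81.9 × 57.89) = 0.004471 kg/m³.
(x−vt)²/(4Dt) = (-8.8)²/(4 × 0.113 × 2360) = 0.07260; exp(−0.07260) = 0.9300.
C = 0.004471 × 0.9300 = 0.00416 kg/m³.

0.00416 kg/m³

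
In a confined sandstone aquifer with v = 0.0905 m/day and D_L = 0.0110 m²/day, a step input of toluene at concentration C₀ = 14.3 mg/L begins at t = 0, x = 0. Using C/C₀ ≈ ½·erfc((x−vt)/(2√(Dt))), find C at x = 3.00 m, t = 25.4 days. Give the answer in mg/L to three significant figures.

For a continuous step input, C/C₀ ≈ ½·erfc((x−vt)/(2√(Dt))).
vt = 0.0905 × 25.4 = 2.2987 m and 2√(Dt) = 2√(0.0110 × 25.4) = 1.057 m.
Argument (x−vt)/(2√(Dt)) = (3.00 − 2.2987)/1.057 = 0.6635; ½·erfc(0.6635) = 0.1740.
C = 14.3 × 0.1740 = 2.49 mg/L.

2.49 mg/L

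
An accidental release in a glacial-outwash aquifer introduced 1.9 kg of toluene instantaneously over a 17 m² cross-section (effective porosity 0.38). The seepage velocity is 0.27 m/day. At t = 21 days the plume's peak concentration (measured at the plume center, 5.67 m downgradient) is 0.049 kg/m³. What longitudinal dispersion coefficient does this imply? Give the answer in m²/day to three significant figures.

At the plume center C_max = M/(n_e·A·√(4πDt)), so D = M²/(4πt·(n_e·A·C_max)²).
n_e·A·C_max = 0.38 × 17 × 0.049 = 0.3165 kg/m.
D = 1.9²/(4π × 21 × 0.3165²) = 0.137 m²/day.

0.137 m²/day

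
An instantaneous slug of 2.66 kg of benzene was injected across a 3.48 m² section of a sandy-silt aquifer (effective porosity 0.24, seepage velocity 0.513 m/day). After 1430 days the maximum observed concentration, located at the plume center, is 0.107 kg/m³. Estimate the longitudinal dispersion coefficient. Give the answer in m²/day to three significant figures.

0.0493 m²/day

At the plume center C_max = M/(n_e·A·√(4πDt)), so D = M²/(4πt·(n_e·A·C_max)²).
n_e·A·C_max = 0.24 × 3.48 × 0.107 = 0.08937 kg/m.
D = 2.66²/(4π × 1430 × 0.08937²) = 0.0493 m²/day.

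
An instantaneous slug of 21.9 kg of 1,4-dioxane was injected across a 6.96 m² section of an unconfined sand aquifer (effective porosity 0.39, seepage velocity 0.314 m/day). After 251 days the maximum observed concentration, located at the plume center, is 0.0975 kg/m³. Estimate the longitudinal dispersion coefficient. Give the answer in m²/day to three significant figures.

At the plume center C_max = M/(n_e·A·√(4πDt)), so D = M²/(4πt·(n_e·A·C_max)²).
n_e·A·C_max = 0.39 × 6.96 × 0.0975 = 0.2647 kg/m.
D = 21.9²/(4π × 251 × 0.2647²) = 2.17 m²/day.

2.17 m²/day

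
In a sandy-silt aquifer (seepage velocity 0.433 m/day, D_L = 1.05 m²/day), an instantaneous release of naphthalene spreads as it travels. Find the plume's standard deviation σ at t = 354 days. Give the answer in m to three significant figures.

27.3 m

Dispersive spreading gives a Gaussian with σ² = 2Dt; advection only shifts the center.
σ = √(2 × 1.05 × 354) = 27.3 m.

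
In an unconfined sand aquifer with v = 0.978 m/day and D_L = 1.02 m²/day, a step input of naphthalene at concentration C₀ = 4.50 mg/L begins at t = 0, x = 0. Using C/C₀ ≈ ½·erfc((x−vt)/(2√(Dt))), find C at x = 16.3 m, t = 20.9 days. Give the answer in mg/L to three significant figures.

3.32 mg/L

For a continuous step input, C/C₀ ≈ ½·erfc((x−vt)/(2√(Dt))).
vt = 0.978 × 20.9 = 20.4402 m and 2√(Dt) = 2√(1.02 × 20.9) = 9.234 m.
Argument (x−vt)/(2√(Dt)) = (16.3 − 20.4402)/9.234 = -0.4484; ½·erfc(-0.4484) = 0.7370.
C = 4.50 × 0.7370 = 3.32 mg/L.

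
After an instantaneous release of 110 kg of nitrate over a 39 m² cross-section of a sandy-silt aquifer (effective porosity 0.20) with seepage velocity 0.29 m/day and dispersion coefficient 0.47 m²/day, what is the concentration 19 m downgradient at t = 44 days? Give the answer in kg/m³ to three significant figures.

For an instantaneous plane source, C(x,t) = M/(n_e·A·√(4πDt)) · exp(−(x−vt)²/(4Dt)), with n_e·A the pore (flow) area.
Plume center vt = 0.29 × 44 = 12.76 m, so the well at 19 m is 6.24 m downgradient of the peak.
√(4πDt) = 16.12 m, giving peak height M/(n_e·A·√(4πDt)) = 110/(0.20 × 39 × 16.12) = 0.8748 kg/m³.
(x−vt)²/(4Dt) = (6.24)²/(4 × 0.47 × 44) = 0.4707; exp(−0.4707) = 0.6246.
C = 0.8748 × 0.6246 = 0.546 kg/m³.

0.546 kg/m³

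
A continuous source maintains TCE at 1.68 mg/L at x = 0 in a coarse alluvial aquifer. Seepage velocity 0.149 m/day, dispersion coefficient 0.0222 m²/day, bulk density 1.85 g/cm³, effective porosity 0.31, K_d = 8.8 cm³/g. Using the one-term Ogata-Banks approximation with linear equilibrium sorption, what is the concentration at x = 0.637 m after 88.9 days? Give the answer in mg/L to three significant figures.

Retardation factor R = 1 + ρ_b·K_d/n = 1 + 1.85 × 8.8/0.31 = 53.52.
Sorption retards both mechanisms: v_R = v/R = 0.002784 m/day, D_R = D/R = 0.0004148 m²/day.
v_R·t = 0.002784 × 88.9 = 0.2474976 m; 2√(D_R t) = 0.3841 m; argument = (0.637 − 0.2474976)/0.3841 = 1.014.
C = C₀ × ½·erfc(1.014) = 1.68 × 0.07578 = 0.127 mg/L.

0.127 mg/L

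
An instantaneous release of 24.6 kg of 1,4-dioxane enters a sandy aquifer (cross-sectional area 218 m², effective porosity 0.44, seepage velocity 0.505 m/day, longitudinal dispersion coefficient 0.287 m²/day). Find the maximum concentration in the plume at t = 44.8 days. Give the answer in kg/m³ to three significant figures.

0.0202 kg/m³

The peak of an instantaneous 1D plume sits at x = vt; there the Gaussian factor is 1 and C_max = M/(n_e·A·√(4πDt)), where n_e·A is the pore area the mass is dissolved in.
√(4πDt) = √(4π × 0.287 × 44.8) = 12.71 m, so C_max = 24.6/(0.44 × 218 × 12.71) = 0.0202 kg/m³.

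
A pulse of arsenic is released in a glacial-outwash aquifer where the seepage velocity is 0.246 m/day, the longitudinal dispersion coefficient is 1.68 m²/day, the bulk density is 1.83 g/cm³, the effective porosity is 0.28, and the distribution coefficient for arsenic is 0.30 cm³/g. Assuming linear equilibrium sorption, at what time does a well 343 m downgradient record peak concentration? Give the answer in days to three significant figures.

4050 days

Retardation factor R = 1 + ρ_b·K_d/n = 1 + 1.83 × 0.30/0.28 = 2.961.
Sorption retards both mechanisms: v_R = v/R = 0.08308 m/day, D_R = D/R = 0.5674 m²/day.
Peak time from v_R²t² + 2D_R t − x² = 0: t = (√(D_R² + v_R²x²) − D_R)/v_R².
√(D_R² + v_R²x²) = √(0.5674² + 0.08308² × 343²) = 28.50; v_R² = 0.006902.
t = (28.50 − 0.5674)/0.006902 = 4050 days.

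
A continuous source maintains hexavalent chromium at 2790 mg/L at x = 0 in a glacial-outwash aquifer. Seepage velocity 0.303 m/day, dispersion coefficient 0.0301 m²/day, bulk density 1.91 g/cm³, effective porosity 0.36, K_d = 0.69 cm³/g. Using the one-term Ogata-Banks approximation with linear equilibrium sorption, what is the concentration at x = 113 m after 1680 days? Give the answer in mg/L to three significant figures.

581 mg/L

Retardation factor R = 1 + ρ_b·K_d/n = 1 + 1.91 × 0.69/0.36 = 4.661.
Sorption retards both mechanisms: v_R = v/R = 0.06501 m/day, D_R = D/R = 0.006458 m²/day.
v_R·t = 0.06501 × 1680 = 109.2168 m; 2√(D_R t) = 6.588 m; argument = (113 − 109.2168)/6.588 = 0.5743.
C = C₀ × ½·erfc(0.5743) = 2790 × 0.2083 = 581 mg/L.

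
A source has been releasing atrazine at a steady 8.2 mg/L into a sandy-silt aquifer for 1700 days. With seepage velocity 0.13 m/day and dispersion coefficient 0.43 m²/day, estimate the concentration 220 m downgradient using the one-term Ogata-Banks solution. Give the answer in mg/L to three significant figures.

For a continuous step input, C/C₀ ≈ ½·erfc((x−vt)/(2√(Dt))).
vt = 0.13 × 1700 = 221 m and 2√(Dt) = 2√(0.43 × 1700) = 54.07 m.
Argument (x−vt)/(2√(Dt)) = (220 − 221)/54.07 = -0.01849; ½·erfc(-0.01849) = 0.5104.
C = 8.2 × 0.5104 = 4.19 mg/L.

4.19 mg/L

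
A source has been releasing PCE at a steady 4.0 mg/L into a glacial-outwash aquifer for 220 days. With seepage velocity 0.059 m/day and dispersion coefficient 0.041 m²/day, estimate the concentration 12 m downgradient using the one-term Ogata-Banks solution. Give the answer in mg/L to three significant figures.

2.36 mg/L

For a continuous step input, C/C₀ ≈ ½·erfc((x−vt)/(2√(Dt))).
vt = 0.059 × 220 = 12.98 m and 2√(Dt) = 2√(0.041 × 220) = 6.007 m.
Argument (x−vt)/(2√(Dt)) = (12 − 12.98)/6.007 = -0.1631; ½·erfc(-0.1631) = 0.5912.
C = 4.0 × 0.5912 = 2.36 mg/L.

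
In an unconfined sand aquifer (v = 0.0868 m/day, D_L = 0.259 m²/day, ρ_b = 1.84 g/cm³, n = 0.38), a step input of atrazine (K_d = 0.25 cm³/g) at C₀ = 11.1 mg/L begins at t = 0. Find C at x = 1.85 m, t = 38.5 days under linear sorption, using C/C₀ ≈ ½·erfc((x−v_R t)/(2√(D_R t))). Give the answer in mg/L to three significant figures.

Retardation factor R = 1 + ρ_b·K_d/n = 1 + 1.84 × 0.25/0.38 = 2.211.
Sorption retards both mechanisms: v_R = v/R = 0.03926 m/day, D_R = D/R = 0.1171 m²/day.
v_R·t = 0.03926 × 38.5 = 1.51151 m; 2√(D_R t) = 4.247 m; argument = (1.85 − 1.51151)/4.247 = 0.07970.
C = C₀ × ½·erfc(0.07970) = 11.1 × 0.4551 = 5.05 mg/L.

5.05 mg/L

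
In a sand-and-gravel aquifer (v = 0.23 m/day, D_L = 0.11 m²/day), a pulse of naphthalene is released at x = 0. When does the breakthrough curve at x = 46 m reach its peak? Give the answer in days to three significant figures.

198 days

For the 1D instantaneous-source solution, setting ∂C/∂t = 0 at fixed x gives v²t² + 2Dt − x² = 0, so t = (√(D² + v²x²) − D)/v².
√(D² + v²x²) = √(0.11² + 0.23² × 46²) = 10.58; v² = 0.0529.
t = (10.58 − 0.11)/0.0529 = 198 days (vs. the pure-advection estimate x/v = 200 d).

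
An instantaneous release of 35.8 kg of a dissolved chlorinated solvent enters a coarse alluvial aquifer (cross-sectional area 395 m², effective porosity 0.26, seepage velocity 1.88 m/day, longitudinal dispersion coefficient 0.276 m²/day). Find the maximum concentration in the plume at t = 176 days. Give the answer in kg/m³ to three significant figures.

The peak of an instantaneous 1D plume sits at x = vt; there the Gaussian factor is 1 and C_max = M/(n_e·A·√(4πDt)), where n_e·A is the pore area the mass is dissolved in.
√(4πDt) = √(4π × 0.276 × 176) = 24.71 m, so C_max = 35.8/(0.26 × 395 × 24.71) = 0.0141 kg/m³.

0.0141 kg/m³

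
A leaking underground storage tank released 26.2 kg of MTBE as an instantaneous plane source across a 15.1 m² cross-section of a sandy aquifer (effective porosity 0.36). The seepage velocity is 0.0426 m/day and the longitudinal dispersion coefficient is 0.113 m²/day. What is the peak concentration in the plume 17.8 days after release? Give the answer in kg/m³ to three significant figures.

0.959 kg/m³

The peak of an instantaneous 1D plume sits at x = vt; there the Gaussian factor is 1 and C_max = M/(n_e·A·√(4πDt)), where n_e·A is the pore area the mass is dissolved in.
√(4πDt) = √(4π × 0.113 × 17.8) = 5.028 m, so C_max = 26.2/(0.36 × 15.1 × 5.028) = 0.959 kg/m³.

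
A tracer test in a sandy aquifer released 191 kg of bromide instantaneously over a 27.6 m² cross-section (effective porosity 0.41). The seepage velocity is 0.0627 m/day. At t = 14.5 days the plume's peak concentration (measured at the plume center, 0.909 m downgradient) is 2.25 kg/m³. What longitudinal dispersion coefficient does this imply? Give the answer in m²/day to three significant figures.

0.309 m²/day

At the plume center C_max = M/(n_e·A·√(4πDt)), so D = M²/(4πt·(n_e·A·C_max)²).
n_e·A·C_max = 0.41 × 27.6 × 2.25 = 25.46 kg/m.
D = 191²/(4π × 14.5 × 25.46²) = 0.309 m²/day.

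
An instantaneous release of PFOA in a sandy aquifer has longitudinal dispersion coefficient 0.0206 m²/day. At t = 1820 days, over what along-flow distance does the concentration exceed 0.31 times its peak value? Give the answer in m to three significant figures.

The plume is Gaussian with σ = √(2Dt) = √(2 × 0.0206 × 1820) = 8.659 m.
C/C_peak = exp(−Δx²/(2σ²)) = 0.31 ⇒ Δx = σ·√(−2 ln 0.31) = 8.659 × 1.530 = 13.25 m.
Width = 2Δx = 26.5 m.

26.5 m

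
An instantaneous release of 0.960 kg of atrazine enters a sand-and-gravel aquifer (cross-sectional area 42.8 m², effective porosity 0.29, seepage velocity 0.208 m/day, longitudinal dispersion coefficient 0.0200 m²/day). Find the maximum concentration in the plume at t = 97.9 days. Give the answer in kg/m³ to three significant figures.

The peak of an instantaneous 1D plume sits at x = vt; there the Gaussian factor is 1 and C_max = M/(n_e·A·√(4πDt)), where n_e·A is the pore area the mass is dissolved in.
√(4πDt) = √(4π × 0.0200 × 97.9) = 4.960 m, so C_max = 0.960/(0.29 × 42.8 × 4.960) = 0.0156 kg/m³.

0.0156 kg/m³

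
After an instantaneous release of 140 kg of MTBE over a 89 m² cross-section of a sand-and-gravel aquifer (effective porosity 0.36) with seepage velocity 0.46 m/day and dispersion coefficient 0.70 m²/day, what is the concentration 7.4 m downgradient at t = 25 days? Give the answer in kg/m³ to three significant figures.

0.232 kg/m³

For an instantaneous plane source, C(x,t) = M/(n_e·A·√(4πDt)) · exp(−(x−vt)²/(4Dt)), with n_e·A the pore (flow) area.
Plume center vt = 0.46 × 25 = 11.5 m, so the well at 7.4 m is 4.1 m upgradient of the peak.
√(4πDt) = 14.83 m, giving peak height M/(n_e·A·√(4πDt)) = 140/(0.36 × 89 × 14.83) = 0.2946 kg/m³.
(x−vt)²/(4Dt) = (-4.1)²/(4 × 0.70 × 25) = 0.2401; exp(−0.2401) = 0.7865.
C = 0.2946 × 0.7865 = 0.232 kg/m³.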